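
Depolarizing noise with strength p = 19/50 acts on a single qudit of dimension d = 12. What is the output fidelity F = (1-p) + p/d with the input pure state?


F = (1-p) + p/d
= (1 - 0.3800) + 0.3800/12
= 0.6200 + 0.0317
= 0.6517

0.6517


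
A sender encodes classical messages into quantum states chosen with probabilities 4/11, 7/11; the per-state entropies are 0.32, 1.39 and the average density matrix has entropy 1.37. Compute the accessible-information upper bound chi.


chi = S(rho) - sum_i p_i * S(rho_i)
Weighted entropy = 4/11 * 0.32 + 7/11 * 1.39
= 1.0009
chi = 1.37 - 1.0009
= 0.3691

0.3691


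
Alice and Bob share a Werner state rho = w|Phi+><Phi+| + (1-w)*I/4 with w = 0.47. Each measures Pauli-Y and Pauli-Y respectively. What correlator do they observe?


|Phi+> = (|00> + |11>)/sqrt(2)
For the pure Bell state, <Y_A Y_B> = -1 (Bell-state Pauli correlator).
The maximally-mixed part I/4 has tr(I/4 * P tensor P) = 0 for any traceless Pauli P.
So <Y_A Y_B>_rho = w * (-1) + (1 - w) * 0
= 0.47 * (-1)
= -0.4700

-0.4700


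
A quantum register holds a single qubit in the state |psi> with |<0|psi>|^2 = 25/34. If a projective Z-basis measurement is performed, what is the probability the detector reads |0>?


|alpha|^2 = 25/34 = 0.7353
|beta|^2 = 1 - 25/34 = 9/34 = 0.2647
P(|0>) = |alpha|^2 = 0.7353

0.7353


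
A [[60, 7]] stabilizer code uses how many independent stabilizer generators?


For an [[n,k]] stabilizer code:
Number of stabilizer generators = n - k
= 60 - 7
= 53

53


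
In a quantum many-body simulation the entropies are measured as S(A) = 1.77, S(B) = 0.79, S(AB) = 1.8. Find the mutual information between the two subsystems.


I(A:B) = S(A) + S(B) - S(AB)
= 1.77 + 0.79 - 1.8
= 0.7600

0.7600


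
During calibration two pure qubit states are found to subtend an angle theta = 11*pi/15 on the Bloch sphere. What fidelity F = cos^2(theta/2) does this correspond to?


For states separated by angle theta on Bloch sphere:
F = cos^2(theta/2)
theta = 11*pi/15 = 2.3038
theta/2 = 1.1519
cos(theta/2) = 0.4067
F = 0.1654

0.1654


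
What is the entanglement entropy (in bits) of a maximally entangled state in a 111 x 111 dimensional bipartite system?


For a maximally entangled state in d x d:
S = log2(d) = log2(111)
= 6.7944

6.7944


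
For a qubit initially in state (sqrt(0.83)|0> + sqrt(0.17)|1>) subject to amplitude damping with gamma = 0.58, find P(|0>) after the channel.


For amplitude damping with parameter gamma on state sqrt(a)|0> + sqrt(b)|1>:
alpha^2 = 0.83, beta^2 = 0.17
P(|0>) = alpha^2 + gamma * beta^2
= 0.83 + 0.58 * 0.17
= 0.83 + 0.0986
= 0.9286

0.9286


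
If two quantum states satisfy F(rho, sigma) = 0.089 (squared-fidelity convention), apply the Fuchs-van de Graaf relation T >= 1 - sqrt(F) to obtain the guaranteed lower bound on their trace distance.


Fuchs-van de Graaf (squared-fidelity convention): 1 - sqrt(F) <= T <= sqrt(1 - F).
Lower bound: T >= 1 - sqrt(F)
sqrt(F) = sqrt(0.089) = 0.2983
T >= 1 - 0.2983
T >= 0.7017

0.7017


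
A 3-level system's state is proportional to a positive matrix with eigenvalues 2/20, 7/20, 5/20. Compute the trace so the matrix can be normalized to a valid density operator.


tr(M) = sum of eigenvalues
= 2/20 + 7/20 + 5/20
= 14/20
= 0.7000

0.7000


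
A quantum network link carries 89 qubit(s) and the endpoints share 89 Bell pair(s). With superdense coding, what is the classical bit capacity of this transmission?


Superdense coding allows 2 classical bits per shared entangled pair.
89 pair(s) -> 2 * 89 = 178 classical bits

178


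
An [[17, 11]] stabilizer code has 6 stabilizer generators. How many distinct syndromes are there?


Each stabilizer generator gives a binary (+1 or -1) measurement outcome.
With 6 independent generators:
Total syndromes = 2^6
= 64

64


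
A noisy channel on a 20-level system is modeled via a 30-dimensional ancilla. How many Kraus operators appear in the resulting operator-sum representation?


Tracing out the environment in an orthonormal basis {|i>_E} gives Kraus operators K_i = <i|_E U |0>_E.
Number of Kraus operators = dim(H_env) = d_env
= 30

30


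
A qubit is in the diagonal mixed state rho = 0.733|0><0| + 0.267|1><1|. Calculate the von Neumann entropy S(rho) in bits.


S = -p*log2(p) - (1-p)*log2(1-p)
p = 0.7330, 1-p = 0.2670
= -0.7330 * log2(0.7330) - 0.2670 * log2(0.2670)
= -(-0.3285) - (-0.5087)
= 0.8371

0.8371


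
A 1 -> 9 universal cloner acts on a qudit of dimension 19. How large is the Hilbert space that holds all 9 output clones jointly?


Output space = H^(tensor 9) where dim(H) = 19
dim = 19^9
= 361 (after 2 factors)
= 6859 (after 3 factors)
= 130321 (after 4 factors)
= 2476099 (after 5 factors)
= 47045881 (after 6 factors)
= 893871739 (after 7 factors)
= 16983563041 (after 8 factors)
= 322687697779 (after 9 factors)
= 322687697779

322687697779


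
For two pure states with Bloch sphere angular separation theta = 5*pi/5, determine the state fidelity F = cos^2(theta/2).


For states separated by angle theta on Bloch sphere:
F = cos^2(theta/2)
theta = 5*pi/5 = 3.1416
theta/2 = 1.5708
cos(theta/2) = 0.0000
F = 0.0000

0.0000


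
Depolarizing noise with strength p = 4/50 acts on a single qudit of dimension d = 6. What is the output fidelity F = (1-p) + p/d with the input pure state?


F = (1-p) + p/d
= (1 - 0.0800) + 0.0800/6
= 0.9200 + 0.0133
= 0.9333

0.9333


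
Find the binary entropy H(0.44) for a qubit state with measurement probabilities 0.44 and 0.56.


S = -p*log2(p) - (1-p)*log2(1-p)
p = 0.4400, 1-p = 0.5600
= -0.4400 * log2(0.4400) - 0.5600 * log2(0.5600)
= -(-0.5211) - (-0.4684)
= 0.9896

0.9896


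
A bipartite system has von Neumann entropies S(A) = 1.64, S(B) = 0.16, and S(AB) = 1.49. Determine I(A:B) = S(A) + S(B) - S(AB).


I(A:B) = S(A) + S(B) - S(AB)
= 1.64 + 0.16 - 1.49
= 0.3100

0.3100


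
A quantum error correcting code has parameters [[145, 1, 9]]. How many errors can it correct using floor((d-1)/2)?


Code parameters: [[145, 1, 9]], distance d = 9.
Number of correctable errors = floor((d-1)/2)
= floor((9 - 1)/2)
= floor(8/2)
= 4

4


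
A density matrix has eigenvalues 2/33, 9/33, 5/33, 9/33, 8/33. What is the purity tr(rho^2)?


tr(rho^2) = sum of eigenvalues squared
= (2/33)^2 + (9/33)^2 + (5/33)^2 + (9/33)^2 + (8/33)^2
= (4 + 81 + 25 + 81 + 64) / 1089
= 255/1089
= 0.2342

0.2342


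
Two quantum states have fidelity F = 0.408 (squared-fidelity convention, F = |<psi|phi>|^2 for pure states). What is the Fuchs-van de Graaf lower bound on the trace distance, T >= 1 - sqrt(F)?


Fuchs-van de Graaf (squared-fidelity convention): 1 - sqrt(F) <= T <= sqrt(1 - F).
Lower bound: T >= 1 - sqrt(F)
sqrt(F) = sqrt(0.408) = 0.6387
T >= 1 - 0.6387
T >= 0.3613

0.3613


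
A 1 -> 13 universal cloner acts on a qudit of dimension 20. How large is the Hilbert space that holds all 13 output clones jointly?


Output space = H^(tensor 13) where dim(H) = 20
dim = 20^13
= 400 (after 2 factors)
= 8000 (after 3 factors)
= 160000 (after 4 factors)
= 3200000 (after 5 factors)
= 64000000 (after 6 factors)
= 1280000000 (after 7 factors)
= 25600000000 (after 8 factors)
= 512000000000 (after 9 factors)
= 10240000000000 (after 10 factors)
= 204800000000000 (after 11 factors)
= 4096000000000000 (after 12 factors)
= 81920000000000000 (after 13 factors)
= 81920000000000000

81920000000000000


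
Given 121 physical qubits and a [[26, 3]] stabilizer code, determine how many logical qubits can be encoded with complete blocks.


Each code block uses 26 physical qubits for 3 logical qubit(s).
Number of complete blocks = floor(121 / 26) = 4
Logical qubits = 4 * 3
= 12

12


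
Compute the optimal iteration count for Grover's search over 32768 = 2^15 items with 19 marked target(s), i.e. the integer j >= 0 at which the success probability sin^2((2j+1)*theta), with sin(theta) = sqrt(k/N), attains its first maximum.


After j Grover iterations the success probability is P(j) = sin^2((2j+1)*theta), where sin(theta) = sqrt(k/N).
N = 2^15 = 32768, k = 19
sin(theta) = sqrt(k/N) = 0.0240797422
theta = arcsin(sqrt(k/N)) = 0.02408206985 rad
P(j) reaches its first maximum when (2j+1)*theta is as close as possible to pi/2, i.e. j = round(pi/(4*theta) - 1/2).
pi/(4*theta) - 1/2 = 32.1134
(For comparison, the common estimate pi/4 * sqrt(N/k) = 32.6166; the exact maximiser is used here.)
Optimal iterations = 32

32


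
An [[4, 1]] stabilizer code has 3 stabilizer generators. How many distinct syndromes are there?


Each stabilizer generator gives a binary (+1 or -1) measurement outcome.
With 3 independent generators:
Total syndromes = 2^3
= 8

8


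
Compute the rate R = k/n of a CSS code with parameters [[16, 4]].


Code rate R = k/n
= 4/16
= 0.2500

0.2500


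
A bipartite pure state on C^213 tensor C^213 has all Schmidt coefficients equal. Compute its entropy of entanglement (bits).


For a maximally entangled state in d x d:
S = log2(d) = log2(213)
= 7.7347

7.7347


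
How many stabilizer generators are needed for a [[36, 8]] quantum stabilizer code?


For an [[n,k]] stabilizer code:
Number of stabilizer generators = n - k
= 36 - 8
= 28

28


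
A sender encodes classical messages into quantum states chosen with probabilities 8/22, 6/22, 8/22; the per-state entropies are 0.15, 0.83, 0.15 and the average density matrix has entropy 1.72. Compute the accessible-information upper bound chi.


chi = S(rho) - sum_i p_i * S(rho_i)
Weighted entropy = 8/22 * 0.15 + 6/22 * 0.83 + 8/22 * 0.15
= 0.3355
chi = 1.72 - 0.3355
= 1.3845

1.3845


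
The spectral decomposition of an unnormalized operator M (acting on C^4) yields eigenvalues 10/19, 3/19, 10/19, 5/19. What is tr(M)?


tr(M) = sum of eigenvalues
= 10/19 + 3/19 + 10/19 + 5/19
= 28/19
= 1.4737

1.4737


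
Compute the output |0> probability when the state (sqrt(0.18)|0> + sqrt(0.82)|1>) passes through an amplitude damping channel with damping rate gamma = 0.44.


For amplitude damping with parameter gamma on state sqrt(a)|0> + sqrt(b)|1>:
alpha^2 = 0.18, beta^2 = 0.82
P(|0>) = alpha^2 + gamma * beta^2
= 0.18 + 0.44 * 0.82
= 0.18 + 0.3608
= 0.5408

0.5408


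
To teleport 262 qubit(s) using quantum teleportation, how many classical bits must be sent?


Quantum teleportation requires 2 classical bits per qubit teleported.
262 qubit(s) -> 2 * 262 = 524 classical bits

524


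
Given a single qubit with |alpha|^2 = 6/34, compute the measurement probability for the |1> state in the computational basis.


|alpha|^2 = 6/34 = 0.1765
|beta|^2 = 1 - 6/34 = 28/34 = 0.8235
P(|1>) = |beta|^2 = 0.8235

0.8235


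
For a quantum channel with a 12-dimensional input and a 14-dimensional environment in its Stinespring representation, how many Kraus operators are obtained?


Tracing out the environment in an orthonormal basis {|i>_E} gives Kraus operators K_i = <i|_E U |0>_E.
Number of Kraus operators = dim(H_env) = d_env
= 14

14


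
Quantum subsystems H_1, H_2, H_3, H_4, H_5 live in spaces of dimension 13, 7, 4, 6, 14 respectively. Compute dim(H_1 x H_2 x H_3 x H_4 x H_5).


dim(H_1 x H_2 x H_3 x H_4 x H_5) = 13 * 7 * 4 * 6 * 14
= 91 * 4 * 6 * 14
= 364 * 6 * 14
= 2184 * 14
= 30576

30576


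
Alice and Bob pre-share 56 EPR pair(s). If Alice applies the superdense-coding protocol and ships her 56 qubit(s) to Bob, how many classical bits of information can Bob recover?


Superdense coding allows 2 classical bits per shared entangled pair.
56 pair(s) -> 2 * 56 = 112 classical bits

112


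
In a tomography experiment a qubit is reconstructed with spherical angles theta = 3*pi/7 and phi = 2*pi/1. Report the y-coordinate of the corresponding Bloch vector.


theta = 1.3464, phi = 6.2832
r_y = sin(theta)*sin(phi) = 0.9749 * 0.0000
r_y = 0.0000

0.0000


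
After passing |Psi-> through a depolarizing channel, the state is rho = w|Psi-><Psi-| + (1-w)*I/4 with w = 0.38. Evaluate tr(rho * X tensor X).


|Psi-> = (|01> - |10>)/sqrt(2)
For the pure Bell state, <X_A X_B> = -1 (Bell-state Pauli correlator).
The maximally-mixed part I/4 has tr(I/4 * P tensor P) = 0 for any traceless Pauli P.
So <X_A X_B>_rho = w * (-1) + (1 - w) * 0
= 0.38 * (-1)
= -0.3800

-0.3800


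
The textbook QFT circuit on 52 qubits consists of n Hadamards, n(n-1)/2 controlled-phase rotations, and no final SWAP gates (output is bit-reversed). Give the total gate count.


Hadamard gates: 52
Controlled rotations: n*(n-1)/2 = 52*51/2 = 1326
SWAP gates: 0 (omitted)
Total = 52 + 1326
= 1378

1378


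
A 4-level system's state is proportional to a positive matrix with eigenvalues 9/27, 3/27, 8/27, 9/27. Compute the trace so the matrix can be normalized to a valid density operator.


tr(M) = sum of eigenvalues
= 9/27 + 3/27 + 8/27 + 9/27
= 29/27
= 1.0741

1.0741


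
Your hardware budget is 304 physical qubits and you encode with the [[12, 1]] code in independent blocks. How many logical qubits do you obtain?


Each code block uses 12 physical qubits for 1 logical qubit(s).
Number of complete blocks = floor(304 / 12) = 25
Logical qubits = 25 * 1
= 25

25


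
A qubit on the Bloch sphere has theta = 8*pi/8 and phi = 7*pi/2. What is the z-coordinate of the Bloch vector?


theta = 3.1416, phi = 10.9956
r_z = cos(theta) = -1.0000

-1.0000


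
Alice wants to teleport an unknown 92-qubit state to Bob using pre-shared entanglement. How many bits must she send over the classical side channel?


Quantum teleportation requires 2 classical bits per qubit teleported.
92 qubit(s) -> 2 * 92 = 184 classical bits

184


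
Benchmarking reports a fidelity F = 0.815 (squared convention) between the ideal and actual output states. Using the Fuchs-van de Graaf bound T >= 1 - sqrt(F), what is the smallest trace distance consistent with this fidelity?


Fuchs-van de Graaf (squared-fidelity convention): 1 - sqrt(F) <= T <= sqrt(1 - F).
Lower bound: T >= 1 - sqrt(F)
sqrt(F) = sqrt(0.815) = 0.9028
T >= 1 - 0.9028
T >= 0.0972

0.0972


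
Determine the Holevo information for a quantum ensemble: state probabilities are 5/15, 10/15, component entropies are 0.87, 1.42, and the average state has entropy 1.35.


chi = S(rho) - sum_i p_i * S(rho_i)
Weighted entropy = 5/15 * 0.87 + 10/15 * 1.42
= 1.2367
chi = 1.35 - 1.2367
= 0.1133

0.1133


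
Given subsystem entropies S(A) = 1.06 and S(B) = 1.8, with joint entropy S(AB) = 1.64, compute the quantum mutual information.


I(A:B) = S(A) + S(B) - S(AB)
= 1.06 + 1.8 - 1.64
= 1.2200

1.2200


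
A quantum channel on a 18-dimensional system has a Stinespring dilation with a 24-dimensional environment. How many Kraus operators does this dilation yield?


Tracing out the environment in an orthonormal basis {|i>_E} gives Kraus operators K_i = <i|_E U |0>_E.
Number of Kraus operators = dim(H_env) = d_env
= 24

24


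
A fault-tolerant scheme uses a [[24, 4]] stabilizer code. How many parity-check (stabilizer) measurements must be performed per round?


For an [[n,k]] stabilizer code:
Number of stabilizer generators = n - k
= 24 - 4
= 20

20


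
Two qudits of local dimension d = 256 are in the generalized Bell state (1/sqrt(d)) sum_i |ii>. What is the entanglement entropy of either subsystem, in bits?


For a maximally entangled state in d x d:
S = log2(d) = log2(256)
= 8.0000

8.0000


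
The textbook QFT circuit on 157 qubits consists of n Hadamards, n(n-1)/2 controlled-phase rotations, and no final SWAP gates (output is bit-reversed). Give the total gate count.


Hadamard gates: 157
Controlled rotations: n*(n-1)/2 = 157*156/2 = 12246
SWAP gates: 0 (omitted)
Total = 157 + 12246
= 12403

12403


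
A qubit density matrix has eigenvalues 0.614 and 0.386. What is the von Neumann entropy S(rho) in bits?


S = -p*log2(p) - (1-p)*log2(1-p)
p = 0.6140, 1-p = 0.3860
= -0.6140 * log2(0.6140) - 0.3860 * log2(0.3860)
= -(-0.4321) - (-0.5301)
= 0.9622

0.9622


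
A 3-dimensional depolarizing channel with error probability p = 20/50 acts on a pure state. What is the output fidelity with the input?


F = (1-p) + p/d
= (1 - 0.4000) + 0.4000/3
= 0.6000 + 0.1333
= 0.7333

0.7333


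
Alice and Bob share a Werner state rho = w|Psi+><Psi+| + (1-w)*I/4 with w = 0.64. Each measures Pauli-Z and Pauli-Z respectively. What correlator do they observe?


|Psi+> = (|01> + |10>)/sqrt(2)
For the pure Bell state, <Z_A Z_B> = -1 (Bell-state Pauli correlator).
The maximally-mixed part I/4 has tr(I/4 * P tensor P) = 0 for any traceless Pauli P.
So <Z_A Z_B>_rho = w * (-1) + (1 - w) * 0
= 0.64 * (-1)
= -0.6400

-0.6400


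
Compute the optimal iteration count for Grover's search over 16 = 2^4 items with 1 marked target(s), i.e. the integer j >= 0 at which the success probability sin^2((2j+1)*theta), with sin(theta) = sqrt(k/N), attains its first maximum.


After j Grover iterations the success probability is P(j) = sin^2((2j+1)*theta), where sin(theta) = sqrt(k/N).
N = 2^4 = 16, k = 1
sin(theta) = sqrt(k/N) = 0.25
theta = arcsin(sqrt(k/N)) = 0.2526802551 rad
P(j) reaches its first maximum when (2j+1)*theta is as close as possible to pi/2, i.e. j = round(pi/(4*theta) - 1/2).
pi/(4*theta) - 1/2 = 2.6083
(For comparison, the common estimate pi/4 * sqrt(N/k) = 3.1416; the exact maximiser is used here.)
Optimal iterations = 3

3


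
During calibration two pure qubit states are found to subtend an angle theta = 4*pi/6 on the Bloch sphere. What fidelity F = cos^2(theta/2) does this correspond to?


For states separated by angle theta on Bloch sphere:
F = cos^2(theta/2)
theta = 4*pi/6 = 2.0944
theta/2 = 1.0472
cos(theta/2) = 0.5000
F = 0.2500

0.2500


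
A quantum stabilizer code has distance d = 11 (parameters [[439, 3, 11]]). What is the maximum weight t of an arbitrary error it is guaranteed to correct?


Code parameters: [[439, 3, 11]], distance d = 11.
Number of correctable errors = floor((d-1)/2)
= floor((11 - 1)/2)
= floor(10/2)
= 5

5


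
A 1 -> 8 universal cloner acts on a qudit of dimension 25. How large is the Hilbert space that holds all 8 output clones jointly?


Output space = H^(tensor 8) where dim(H) = 25
dim = 25^8
= 625 (after 2 factors)
= 15625 (after 3 factors)
= 390625 (after 4 factors)
= 9765625 (after 5 factors)
= 244140625 (after 6 factors)
= 6103515625 (after 7 factors)
= 152587890625 (after 8 factors)
= 152587890625

152587890625


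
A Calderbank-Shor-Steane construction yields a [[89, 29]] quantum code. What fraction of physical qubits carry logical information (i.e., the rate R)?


Code rate R = k/n
= 29/89
= 0.3258

0.3258


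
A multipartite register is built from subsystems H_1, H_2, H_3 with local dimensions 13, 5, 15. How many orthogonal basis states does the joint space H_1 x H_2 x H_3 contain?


dim(H_1 x H_2 x H_3) = 13 * 5 * 15
= 65 * 15
= 975

975


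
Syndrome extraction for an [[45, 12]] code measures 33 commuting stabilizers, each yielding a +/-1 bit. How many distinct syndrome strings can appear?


Each stabilizer generator gives a binary (+1 or -1) measurement outcome.
With 33 independent generators:
Total syndromes = 2^33
= 8589934592

8589934592


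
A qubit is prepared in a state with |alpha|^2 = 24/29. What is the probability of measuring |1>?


|alpha|^2 = 24/29 = 0.8276
|beta|^2 = 1 - 24/29 = 5/29 = 0.1724
P(|1>) = |beta|^2 = 0.1724

0.1724


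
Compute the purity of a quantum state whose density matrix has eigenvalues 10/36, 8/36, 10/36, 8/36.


tr(rho^2) = sum of eigenvalues squared
= (10/36)^2 + (8/36)^2 + (10/36)^2 + (8/36)^2
= (100 + 64 + 100 + 64) / 1296
= 328/1296
= 0.2531

0.2531


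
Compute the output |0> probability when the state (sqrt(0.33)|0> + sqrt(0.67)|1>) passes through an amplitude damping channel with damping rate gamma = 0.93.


For amplitude damping with parameter gamma on state sqrt(a)|0> + sqrt(b)|1>:
alpha^2 = 0.33, beta^2 = 0.67
P(|0>) = alpha^2 + gamma * beta^2
= 0.33 + 0.93 * 0.67
= 0.33 + 0.6231
= 0.9531

0.9531


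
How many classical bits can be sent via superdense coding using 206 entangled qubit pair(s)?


Superdense coding allows 2 classical bits per shared entangled pair.
206 pair(s) -> 2 * 206 = 412 classical bits

412


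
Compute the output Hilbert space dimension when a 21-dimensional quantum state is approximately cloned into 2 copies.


Output space = H^(tensor 2) where dim(H) = 21
dim = 21^2
= 441

441


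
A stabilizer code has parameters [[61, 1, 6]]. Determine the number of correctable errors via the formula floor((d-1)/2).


Code parameters: [[61, 1, 6]], distance d = 6.
Number of correctable errors = floor((d-1)/2)
= floor((6 - 1)/2)
= floor(5/2)
= 2

2


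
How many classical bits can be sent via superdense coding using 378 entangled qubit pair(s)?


Superdense coding allows 2 classical bits per shared entangled pair.
378 pair(s) -> 2 * 378 = 756 classical bits

756


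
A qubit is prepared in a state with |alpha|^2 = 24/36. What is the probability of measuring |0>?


|alpha|^2 = 24/36 = 0.6667
|beta|^2 = 1 - 24/36 = 12/36 = 0.3333
P(|0>) = |alpha|^2 = 0.6667

0.6667


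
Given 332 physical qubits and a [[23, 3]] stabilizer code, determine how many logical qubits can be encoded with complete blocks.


Each code block uses 23 physical qubits for 3 logical qubit(s).
Number of complete blocks = floor(332 / 23) = 14
Logical qubits = 14 * 3
= 42

42


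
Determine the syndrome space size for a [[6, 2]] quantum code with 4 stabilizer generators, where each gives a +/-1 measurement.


Each stabilizer generator gives a binary (+1 or -1) measurement outcome.
With 4 independent generators:
Total syndromes = 2^4
= 16

16


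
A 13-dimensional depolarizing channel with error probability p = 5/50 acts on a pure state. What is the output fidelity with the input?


F = (1-p) + p/d
= (1 - 0.1000) + 0.1000/13
= 0.9000 + 0.0077
= 0.9077

0.9077


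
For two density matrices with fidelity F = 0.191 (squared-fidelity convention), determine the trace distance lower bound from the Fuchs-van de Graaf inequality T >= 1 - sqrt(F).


Fuchs-van de Graaf (squared-fidelity convention): 1 - sqrt(F) <= T <= sqrt(1 - F).
Lower bound: T >= 1 - sqrt(F)
sqrt(F) = sqrt(0.191) = 0.4370
T >= 1 - 0.4370
T >= 0.5630

0.5630


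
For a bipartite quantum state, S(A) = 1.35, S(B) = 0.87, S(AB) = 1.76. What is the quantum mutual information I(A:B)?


I(A:B) = S(A) + S(B) - S(AB)
= 1.35 + 0.87 - 1.76
= 0.4600

0.4600


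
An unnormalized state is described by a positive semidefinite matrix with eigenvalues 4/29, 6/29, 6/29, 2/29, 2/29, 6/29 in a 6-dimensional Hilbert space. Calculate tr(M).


tr(M) = sum of eigenvalues
= 4/29 + 6/29 + 6/29 + 2/29 + 2/29 + 6/29
= 26/29
= 0.8966

0.8966


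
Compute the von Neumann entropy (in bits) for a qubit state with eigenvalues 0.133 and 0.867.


S = -p*log2(p) - (1-p)*log2(1-p)
p = 0.1330, 1-p = 0.8670
= -0.1330 * log2(0.1330) - 0.8670 * log2(0.8670)
= -(-0.3871) - (-0.1785)
= 0.5656

0.5656


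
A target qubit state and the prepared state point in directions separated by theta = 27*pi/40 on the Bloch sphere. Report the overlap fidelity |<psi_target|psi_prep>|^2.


For states separated by angle theta on Bloch sphere:
F = cos^2(theta/2)
theta = 27*pi/40 = 2.1206
theta/2 = 1.0603
cos(theta/2) = 0.4886
F = 0.2388

0.2388


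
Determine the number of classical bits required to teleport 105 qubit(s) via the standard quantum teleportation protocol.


Quantum teleportation requires 2 classical bits per qubit teleported.
105 qubit(s) -> 2 * 105 = 210 classical bits

210


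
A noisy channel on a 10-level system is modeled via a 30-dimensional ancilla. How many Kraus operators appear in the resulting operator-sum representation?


Tracing out the environment in an orthonormal basis {|i>_E} gives Kraus operators K_i = <i|_E U |0>_E.
Number of Kraus operators = dim(H_env) = d_env
= 30

30


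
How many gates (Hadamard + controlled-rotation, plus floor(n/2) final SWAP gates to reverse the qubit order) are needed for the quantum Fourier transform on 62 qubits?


Hadamard gates: 62
Controlled rotations: n*(n-1)/2 = 62*61/2 = 1891
SWAP gates: floor(n/2) = floor(62/2) = 31
Total = 62 + 1891 + 31
= 1984

1984


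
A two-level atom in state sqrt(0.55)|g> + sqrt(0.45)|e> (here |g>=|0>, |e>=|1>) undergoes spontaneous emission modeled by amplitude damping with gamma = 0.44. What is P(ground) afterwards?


For amplitude damping with parameter gamma on state sqrt(a)|0> + sqrt(b)|1>:
alpha^2 = 0.55, beta^2 = 0.45
P(|0>) = alpha^2 + gamma * beta^2
= 0.55 + 0.44 * 0.45
= 0.55 + 0.1980
= 0.7480

0.7480


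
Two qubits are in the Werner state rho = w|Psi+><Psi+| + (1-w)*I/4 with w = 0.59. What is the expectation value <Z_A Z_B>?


|Psi+> = (|01> + |10>)/sqrt(2)
For the pure Bell state, <Z_A Z_B> = -1 (Bell-state Pauli correlator).
The maximally-mixed part I/4 has tr(I/4 * P tensor P) = 0 for any traceless Pauli P.
So <Z_A Z_B>_rho = w * (-1) + (1 - w) * 0
= 0.59 * (-1)
= -0.5900

-0.5900


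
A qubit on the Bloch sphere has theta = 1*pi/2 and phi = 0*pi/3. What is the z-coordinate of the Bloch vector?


theta = 1.5708, phi = 0.0000
r_z = cos(theta) = 0.0000

0.0000


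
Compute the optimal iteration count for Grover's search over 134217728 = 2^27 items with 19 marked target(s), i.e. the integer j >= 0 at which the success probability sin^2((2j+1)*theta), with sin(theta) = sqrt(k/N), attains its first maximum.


After j Grover iterations the success probability is P(j) = sin^2((2j+1)*theta), where sin(theta) = sqrt(k/N).
N = 2^27 = 134217728, k = 19
sin(theta) = sqrt(k/N) = 0.0003762459719
theta = arcsin(sqrt(k/N)) = 0.0003762459807 rad
P(j) reaches its first maximum when (2j+1)*theta is as close as possible to pi/2, i.e. j = round(pi/(4*theta) - 1/2).
pi/(4*theta) - 1/2 = 2086.9593
(For comparison, the common estimate pi/4 * sqrt(N/k) = 2087.4593; the exact maximiser is used here.)
Optimal iterations = 2087

2087


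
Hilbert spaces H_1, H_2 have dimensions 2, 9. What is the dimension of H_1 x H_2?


dim(H_1 x H_2) = 2 * 9
= 18

18


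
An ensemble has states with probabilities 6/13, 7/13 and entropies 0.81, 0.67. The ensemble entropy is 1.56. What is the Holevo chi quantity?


chi = S(rho) - sum_i p_i * S(rho_i)
Weighted entropy = 6/13 * 0.81 + 7/13 * 0.67
= 0.7346
chi = 1.56 - 0.7346
= 0.8254

0.8254


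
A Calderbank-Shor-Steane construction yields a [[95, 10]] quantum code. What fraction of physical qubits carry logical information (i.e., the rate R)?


Code rate R = k/n
= 10/95
= 0.1053

0.1053


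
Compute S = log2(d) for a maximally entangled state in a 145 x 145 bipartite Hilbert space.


For a maximally entangled state in d x d:
S = log2(d) = log2(145)
= 7.1799

7.1799


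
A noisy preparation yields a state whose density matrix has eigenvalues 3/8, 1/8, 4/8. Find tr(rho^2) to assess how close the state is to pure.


tr(rho^2) = sum of eigenvalues squared
= (3/8)^2 + (1/8)^2 + (4/8)^2
= (9 + 1 + 16) / 64
= 26/64
= 0.4062

0.4062


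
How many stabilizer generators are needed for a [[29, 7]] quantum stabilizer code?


For an [[n,k]] stabilizer code:
Number of stabilizer generators = n - k
= 29 - 7
= 22

22


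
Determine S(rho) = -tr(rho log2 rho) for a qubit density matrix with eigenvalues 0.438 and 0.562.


S = -p*log2(p) - (1-p)*log2(1-p)
p = 0.4380, 1-p = 0.5620
= -0.4380 * log2(0.4380) - 0.5620 * log2(0.5620)
= -(-0.5217) - (-0.4672)
= 0.9889

0.9889


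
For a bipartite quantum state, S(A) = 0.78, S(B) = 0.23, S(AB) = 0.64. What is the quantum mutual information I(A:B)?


I(A:B) = S(A) + S(B) - S(AB)
= 0.78 + 0.23 - 0.64
= 0.3700

0.3700


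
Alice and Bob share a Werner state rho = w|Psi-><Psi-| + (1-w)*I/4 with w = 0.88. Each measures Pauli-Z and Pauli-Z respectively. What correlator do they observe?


|Psi-> = (|01> - |10>)/sqrt(2)
For the pure Bell state, <Z_A Z_B> = -1 (Bell-state Pauli correlator).
The maximally-mixed part I/4 has tr(I/4 * P tensor P) = 0 for any traceless Pauli P.
So <Z_A Z_B>_rho = w * (-1) + (1 - w) * 0
= 0.88 * (-1)
= -0.8800

-0.8800


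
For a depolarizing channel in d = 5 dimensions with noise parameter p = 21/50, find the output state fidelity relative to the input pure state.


F = (1-p) + p/d
= (1 - 0.4200) + 0.4200/5
= 0.5800 + 0.0840
= 0.6640

0.6640


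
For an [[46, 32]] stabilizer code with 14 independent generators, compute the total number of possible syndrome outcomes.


Each stabilizer generator gives a binary (+1 or -1) measurement outcome.
With 14 independent generators:
Total syndromes = 2^14
= 16384

16384


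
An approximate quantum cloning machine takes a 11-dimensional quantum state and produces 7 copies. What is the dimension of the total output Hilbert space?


Output space = H^(tensor 7) where dim(H) = 11
dim = 11^7
= 121 (after 2 factors)
= 1331 (after 3 factors)
= 14641 (after 4 factors)
= 161051 (after 5 factors)
= 1771561 (after 6 factors)
= 19487171 (after 7 factors)
= 19487171

19487171


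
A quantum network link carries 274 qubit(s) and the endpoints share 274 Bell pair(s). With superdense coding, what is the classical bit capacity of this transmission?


Superdense coding allows 2 classical bits per shared entangled pair.
274 pair(s) -> 2 * 274 = 548 classical bits

548


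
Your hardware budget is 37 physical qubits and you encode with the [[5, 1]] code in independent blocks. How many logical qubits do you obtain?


Each code block uses 5 physical qubits for 1 logical qubit(s).
Number of complete blocks = floor(37 / 5) = 7
Logical qubits = 7 * 1
= 7

7


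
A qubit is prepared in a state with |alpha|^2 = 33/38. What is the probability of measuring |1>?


|alpha|^2 = 33/38 = 0.8684
|beta|^2 = 1 - 33/38 = 5/38 = 0.1316
P(|1>) = |beta|^2 = 0.1316

0.1316


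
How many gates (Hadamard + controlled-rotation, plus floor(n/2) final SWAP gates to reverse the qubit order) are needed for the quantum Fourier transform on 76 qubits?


Hadamard gates: 76
Controlled rotations: n*(n-1)/2 = 76*75/2 = 2850
SWAP gates: floor(n/2) = floor(76/2) = 38
Total = 76 + 2850 + 38
= 2964

2964


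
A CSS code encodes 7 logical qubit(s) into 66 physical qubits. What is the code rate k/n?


Code rate R = k/n
= 7/66
= 0.1061

0.1061


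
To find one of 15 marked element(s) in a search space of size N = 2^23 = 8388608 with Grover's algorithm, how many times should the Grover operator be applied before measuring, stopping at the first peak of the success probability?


After j Grover iterations the success probability is P(j) = sin^2((2j+1)*theta), where sin(theta) = sqrt(k/N).
N = 2^23 = 8388608, k = 15
sin(theta) = sqrt(k/N) = 0.001337213275
theta = arcsin(sqrt(k/N)) = 0.001337213674 rad
P(j) reaches its first maximum when (2j+1)*theta is as close as possible to pi/2, i.e. j = round(pi/(4*theta) - 1/2).
pi/(4*theta) - 1/2 = 586.8393
(For comparison, the common estimate pi/4 * sqrt(N/k) = 587.3395; the exact maximiser is used here.)
Optimal iterations = 587

587


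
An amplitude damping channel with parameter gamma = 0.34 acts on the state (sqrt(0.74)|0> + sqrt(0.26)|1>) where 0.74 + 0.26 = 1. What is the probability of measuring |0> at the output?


For amplitude damping with parameter gamma on state sqrt(a)|0> + sqrt(b)|1>:
alpha^2 = 0.74, beta^2 = 0.26
P(|0>) = alpha^2 + gamma * beta^2
= 0.74 + 0.34 * 0.26
= 0.74 + 0.0884
= 0.8284

0.8284


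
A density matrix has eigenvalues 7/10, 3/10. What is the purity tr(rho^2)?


tr(rho^2) = sum of eigenvalues squared
= (7/10)^2 + (3/10)^2
= (49 + 9) / 100
= 58/100
= 0.5800

0.5800


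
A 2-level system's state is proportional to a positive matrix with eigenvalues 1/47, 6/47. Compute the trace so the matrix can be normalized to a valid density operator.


tr(M) = sum of eigenvalues
= 1/47 + 6/47
= 7/47
= 0.1489

0.1489


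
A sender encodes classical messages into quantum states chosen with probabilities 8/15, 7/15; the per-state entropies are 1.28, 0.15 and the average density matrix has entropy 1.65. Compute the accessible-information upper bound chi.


chi = S(rho) - sum_i p_i * S(rho_i)
Weighted entropy = 8/15 * 1.28 + 7/15 * 0.15
= 0.7527
chi = 1.65 - 0.7527
= 0.8973

0.8973


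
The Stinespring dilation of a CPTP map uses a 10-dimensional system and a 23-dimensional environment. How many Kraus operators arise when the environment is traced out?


Tracing out the environment in an orthonormal basis {|i>_E} gives Kraus operators K_i = <i|_E U |0>_E.
Number of Kraus operators = dim(H_env) = d_env
= 23

23


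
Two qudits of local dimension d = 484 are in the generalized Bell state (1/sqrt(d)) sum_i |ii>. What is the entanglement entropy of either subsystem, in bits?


For a maximally entangled state in d x d:
S = log2(d) = log2(484)
= 8.9189

8.9189


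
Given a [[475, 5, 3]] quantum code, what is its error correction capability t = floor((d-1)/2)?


Code parameters: [[475, 5, 3]], distance d = 3.
Number of correctable errors = floor((d-1)/2)
= floor((3 - 1)/2)
= floor(2/2)
= 1

1


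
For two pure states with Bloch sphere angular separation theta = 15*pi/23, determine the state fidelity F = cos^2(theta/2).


For states separated by angle theta on Bloch sphere:
F = cos^2(theta/2)
theta = 15*pi/23 = 2.0489
theta/2 = 1.0244
cos(theta/2) = 0.5196
F = 0.2700

0.2700


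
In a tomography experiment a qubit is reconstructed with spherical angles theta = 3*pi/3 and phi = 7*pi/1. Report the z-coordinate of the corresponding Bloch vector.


theta = 3.1416, phi = 21.9911
r_z = cos(theta) = -1.0000

-1.0000


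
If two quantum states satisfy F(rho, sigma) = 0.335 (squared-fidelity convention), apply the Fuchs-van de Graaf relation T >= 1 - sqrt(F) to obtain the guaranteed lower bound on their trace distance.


Fuchs-van de Graaf (squared-fidelity convention): 1 - sqrt(F) <= T <= sqrt(1 - F).
Lower bound: T >= 1 - sqrt(F)
sqrt(F) = sqrt(0.335) = 0.5788
T >= 1 - 0.5788
T >= 0.4212

0.4212


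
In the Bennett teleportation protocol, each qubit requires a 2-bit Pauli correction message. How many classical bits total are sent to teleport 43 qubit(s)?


Quantum teleportation requires 2 classical bits per qubit teleported.
43 qubit(s) -> 2 * 43 = 86 classical bits

86


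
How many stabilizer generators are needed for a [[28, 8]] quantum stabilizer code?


For an [[n,k]] stabilizer code:
Number of stabilizer generators = n - k
= 28 - 8
= 20

20


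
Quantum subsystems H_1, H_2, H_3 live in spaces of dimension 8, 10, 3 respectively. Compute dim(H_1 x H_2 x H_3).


dim(H_1 x H_2 x H_3) = 8 * 10 * 3
= 80 * 3
= 240

240


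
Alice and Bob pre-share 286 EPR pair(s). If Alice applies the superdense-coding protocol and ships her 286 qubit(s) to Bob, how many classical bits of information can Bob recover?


Superdense coding allows 2 classical bits per shared entangled pair.
286 pair(s) -> 2 * 286 = 572 classical bits

572


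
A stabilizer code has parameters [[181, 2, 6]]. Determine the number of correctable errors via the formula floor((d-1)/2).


Code parameters: [[181, 2, 6]], distance d = 6.
Number of correctable errors = floor((d-1)/2)
= floor((6 - 1)/2)
= floor(5/2)
= 2

2


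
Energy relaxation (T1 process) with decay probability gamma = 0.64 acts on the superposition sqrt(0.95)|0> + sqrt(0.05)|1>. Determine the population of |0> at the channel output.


For amplitude damping with parameter gamma on state sqrt(a)|0> + sqrt(b)|1>:
alpha^2 = 0.95, beta^2 = 0.05
P(|0>) = alpha^2 + gamma * beta^2
= 0.95 + 0.64 * 0.05
= 0.95 + 0.0320
= 0.9820

0.9820


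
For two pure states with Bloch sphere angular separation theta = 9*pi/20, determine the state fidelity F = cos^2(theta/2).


For states separated by angle theta on Bloch sphere:
F = cos^2(theta/2)
theta = 9*pi/20 = 1.4137
theta/2 = 0.7069
cos(theta/2) = 0.7604
F = 0.5782

0.5782


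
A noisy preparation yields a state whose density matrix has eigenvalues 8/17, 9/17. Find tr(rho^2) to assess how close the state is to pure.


tr(rho^2) = sum of eigenvalues squared
= (8/17)^2 + (9/17)^2
= (64 + 81) / 289
= 145/289
= 0.5017

0.5017


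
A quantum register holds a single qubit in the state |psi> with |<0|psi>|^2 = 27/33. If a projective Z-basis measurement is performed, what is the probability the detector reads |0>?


|alpha|^2 = 27/33 = 0.8182
|beta|^2 = 1 - 27/33 = 6/33 = 0.1818
P(|0>) = |alpha|^2 = 0.8182

0.8182


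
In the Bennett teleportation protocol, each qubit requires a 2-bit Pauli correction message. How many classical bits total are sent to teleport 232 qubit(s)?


Quantum teleportation requires 2 classical bits per qubit teleported.
232 qubit(s) -> 2 * 232 = 464 classical bits

464


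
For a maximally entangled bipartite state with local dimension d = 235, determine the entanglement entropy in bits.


For a maximally entangled state in d x d:
S = log2(d) = log2(235)
= 7.8765

7.8765


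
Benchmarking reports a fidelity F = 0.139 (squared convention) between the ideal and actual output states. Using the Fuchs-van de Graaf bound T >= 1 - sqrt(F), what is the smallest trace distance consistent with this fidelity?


Fuchs-van de Graaf (squared-fidelity convention): 1 - sqrt(F) <= T <= sqrt(1 - F).
Lower bound: T >= 1 - sqrt(F)
sqrt(F) = sqrt(0.139) = 0.3728
T >= 1 - 0.3728
T >= 0.6272

0.6272


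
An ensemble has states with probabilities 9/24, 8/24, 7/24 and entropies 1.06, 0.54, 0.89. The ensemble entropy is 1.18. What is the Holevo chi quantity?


chi = S(rho) - sum_i p_i * S(rho_i)
Weighted entropy = 9/24 * 1.06 + 8/24 * 0.54 + 7/24 * 0.89
= 0.8371
chi = 1.18 - 0.8371
= 0.3429

0.3429


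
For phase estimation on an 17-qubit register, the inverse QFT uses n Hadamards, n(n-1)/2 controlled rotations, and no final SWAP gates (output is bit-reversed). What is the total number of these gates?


Hadamard gates: 17
Controlled rotations: n*(n-1)/2 = 17*16/2 = 136
SWAP gates: 0 (omitted)
Total = 17 + 136
= 153

153


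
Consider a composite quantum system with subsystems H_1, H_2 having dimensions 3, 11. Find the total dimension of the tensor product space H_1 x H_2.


dim(H_1 x H_2) = 3 * 11
= 33

33


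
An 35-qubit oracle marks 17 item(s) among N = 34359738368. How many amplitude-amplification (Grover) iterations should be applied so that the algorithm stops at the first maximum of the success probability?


After j Grover iterations the success probability is P(j) = sin^2((2j+1)*theta), where sin(theta) = sqrt(k/N).
N = 2^35 = 34359738368, k = 17
sin(theta) = sqrt(k/N) = 2.224331625e-05
theta = arcsin(sqrt(k/N)) = 2.224331625e-05 rad
P(j) reaches its first maximum when (2j+1)*theta is as close as possible to pi/2, i.e. j = round(pi/(4*theta) - 1/2).
pi/(4*theta) - 1/2 = 35308.9006
(For comparison, the common estimate pi/4 * sqrt(N/k) = 35309.4006; the exact maximiser is used here.)
Optimal iterations = 35309

35309


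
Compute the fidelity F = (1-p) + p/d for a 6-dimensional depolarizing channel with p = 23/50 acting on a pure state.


F = (1-p) + p/d
= (1 - 0.4600) + 0.4600/6
= 0.5400 + 0.0767
= 0.6167

0.6167


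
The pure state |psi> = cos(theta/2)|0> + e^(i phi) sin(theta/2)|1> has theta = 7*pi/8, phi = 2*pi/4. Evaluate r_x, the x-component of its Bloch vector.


theta = 2.7489, phi = 1.5708
r_x = sin(theta)*cos(phi) = 0.3827 * 0.0000
r_x = 0.0000

0.0000


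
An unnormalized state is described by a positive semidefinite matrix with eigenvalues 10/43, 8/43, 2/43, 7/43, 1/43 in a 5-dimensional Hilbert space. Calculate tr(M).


tr(M) = sum of eigenvalues
= 10/43 + 8/43 + 2/43 + 7/43 + 1/43
= 28/43
= 0.6512

0.6512


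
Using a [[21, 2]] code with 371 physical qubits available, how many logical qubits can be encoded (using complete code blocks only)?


Each code block uses 21 physical qubits for 2 logical qubit(s).
Number of complete blocks = floor(371 / 21) = 17
Logical qubits = 17 * 2
= 34

34
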